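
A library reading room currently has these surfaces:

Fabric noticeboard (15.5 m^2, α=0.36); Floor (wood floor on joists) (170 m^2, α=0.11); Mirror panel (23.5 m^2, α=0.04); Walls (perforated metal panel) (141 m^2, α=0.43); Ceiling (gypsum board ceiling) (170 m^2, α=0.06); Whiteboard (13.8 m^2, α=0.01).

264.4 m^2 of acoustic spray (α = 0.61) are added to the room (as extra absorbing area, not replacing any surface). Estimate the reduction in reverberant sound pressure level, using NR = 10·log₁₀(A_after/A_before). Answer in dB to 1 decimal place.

Summing Sᵢαᵢ: 5.580 + 18.700 + 0.940 + 60.630 + 10.200 + 0.138 → A_before = 96.188 sabins.
Added absorption = 264.4 × 0.61 = 161.284 sabins.
New total A_after = 257.472 sabins.
Reduction = 10 log₁₀(A_after/A_before) = 10 log₁₀(2.6768) = 4.3 dB.

4.3 dB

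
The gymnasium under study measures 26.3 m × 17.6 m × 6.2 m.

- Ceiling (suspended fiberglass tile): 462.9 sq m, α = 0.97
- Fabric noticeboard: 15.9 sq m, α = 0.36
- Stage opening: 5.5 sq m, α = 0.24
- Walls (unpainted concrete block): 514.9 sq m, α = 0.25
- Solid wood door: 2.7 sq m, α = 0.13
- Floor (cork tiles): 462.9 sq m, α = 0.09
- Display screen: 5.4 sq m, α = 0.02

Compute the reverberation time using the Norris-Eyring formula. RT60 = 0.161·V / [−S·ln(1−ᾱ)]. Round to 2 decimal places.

S = Σ Sᵢ = 1470.2 sq m.
Σ(Sᵢαᵢ) = 462.9×0.97 + 15.9×0.36 + 5.5×0.24 + 514.9×0.25 + 2.7×0.13 + 462.9×0.09 + 5.4×0.02 = 626.902.
ᾱ = 626.902 / 1470.2 = 0.4264.
−S·ln(1−ᾱ) = −1470.2 × ln(1 − 0.4264) = 817.171.
V = 26.3 × 17.6 × 6.2 = 2869.856 m³.
T = 0.161·V/[−S·ln(1−ᾱ)] = 0.161·2869.856/817.171 = 0.57 s.

0.57 sec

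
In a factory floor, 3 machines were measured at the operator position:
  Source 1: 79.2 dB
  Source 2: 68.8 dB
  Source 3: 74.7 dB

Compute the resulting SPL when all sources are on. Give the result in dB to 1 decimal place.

Σ 10^(Lᵢ/10) = 1.203e+08.
L_total = 10·log₁₀(1.203e+08) = 80.8 dB.

80.8 dB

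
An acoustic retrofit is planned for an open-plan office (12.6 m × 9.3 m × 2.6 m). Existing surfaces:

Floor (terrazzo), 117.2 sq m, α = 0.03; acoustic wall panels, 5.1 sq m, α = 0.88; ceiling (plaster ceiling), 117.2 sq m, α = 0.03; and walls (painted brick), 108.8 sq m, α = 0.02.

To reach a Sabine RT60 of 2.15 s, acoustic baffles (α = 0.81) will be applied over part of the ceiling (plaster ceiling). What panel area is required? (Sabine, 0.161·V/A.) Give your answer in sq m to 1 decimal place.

Summing Sᵢαᵢ: 3.516 + 4.488 + 3.516 + 2.176 → A₁ = 13.696 sabins.
Required A₂ = 0.161·304.668/2.15 = 22.815 sabins.
ΔA needed = 22.815 − 13.696 = 9.119 sabins.
Net gain per sq m: Δα = 0.81 − 0.03 = 0.78.
Area = ΔA/Δα = 9.119/0.78 = 11.7 sq m.

11.7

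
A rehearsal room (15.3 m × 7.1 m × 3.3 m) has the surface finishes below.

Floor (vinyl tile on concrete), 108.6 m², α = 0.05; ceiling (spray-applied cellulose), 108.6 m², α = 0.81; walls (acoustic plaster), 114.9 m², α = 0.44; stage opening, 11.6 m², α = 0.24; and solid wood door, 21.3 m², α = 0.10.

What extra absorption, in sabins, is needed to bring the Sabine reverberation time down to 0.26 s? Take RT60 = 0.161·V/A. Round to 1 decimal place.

A₁ = Σ Sᵢαᵢ = 108.6×0.05 + 108.6×0.81 + 114.9×0.44 + 11.6×0.24 + 21.3×0.10 = 148.866 sabins.
For T = 0.26 s, need A₂ = 0.161·V/T = 0.161·358.479/0.26 = 221.981 sabins.
Shortfall: 221.981 − 148.866 = 73.1 sabins.

73.1 sabins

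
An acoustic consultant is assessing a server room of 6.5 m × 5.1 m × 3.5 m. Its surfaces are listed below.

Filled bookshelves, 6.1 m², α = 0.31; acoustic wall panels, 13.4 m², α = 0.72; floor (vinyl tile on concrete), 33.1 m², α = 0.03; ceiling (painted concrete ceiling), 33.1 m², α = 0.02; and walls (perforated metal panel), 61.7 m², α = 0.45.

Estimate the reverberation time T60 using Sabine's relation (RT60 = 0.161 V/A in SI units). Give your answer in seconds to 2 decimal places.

Equivalent absorption area: A = 6.1*0.31 + 13.4*0.72 + 33.1*0.03 + 33.1*0.02 + 61.7*0.45 = 40.959 m².
Room volume: 116.025 m³.
T = 0.161 V/A = 0.161·116.025/40.959 = 0.46 s.

0.46 s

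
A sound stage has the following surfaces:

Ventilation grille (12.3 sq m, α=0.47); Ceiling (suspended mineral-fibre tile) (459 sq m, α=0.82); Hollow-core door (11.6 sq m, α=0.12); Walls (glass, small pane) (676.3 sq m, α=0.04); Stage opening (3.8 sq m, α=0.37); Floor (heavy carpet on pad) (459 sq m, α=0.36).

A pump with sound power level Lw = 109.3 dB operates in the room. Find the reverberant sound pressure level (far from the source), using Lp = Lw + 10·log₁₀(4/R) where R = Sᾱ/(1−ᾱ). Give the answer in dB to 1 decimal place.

A = 577.251 sabins; S = 1622.0 sq m.
ᾱ = 577.251/1622.0 = 0.3559; R = Sᾱ/(1−ᾱ) = 577.251/(1−0.3559) = 896.213 sq m.
Lp = Lw + 10 log₁₀(4/R) = 109.3 -23.50 = 85.8 dB.

85.8 dB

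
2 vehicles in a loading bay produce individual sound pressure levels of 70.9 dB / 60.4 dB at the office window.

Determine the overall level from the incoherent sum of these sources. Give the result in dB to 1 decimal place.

Sum in the linear (power) domain: Σ 10^(Lᵢ/10) = 10^(70.9/10) + 10^(60.4/10) = 1.34e+07.
Back to dB: 10·log₁₀ Σ = 71.3 dB.

71.3 dB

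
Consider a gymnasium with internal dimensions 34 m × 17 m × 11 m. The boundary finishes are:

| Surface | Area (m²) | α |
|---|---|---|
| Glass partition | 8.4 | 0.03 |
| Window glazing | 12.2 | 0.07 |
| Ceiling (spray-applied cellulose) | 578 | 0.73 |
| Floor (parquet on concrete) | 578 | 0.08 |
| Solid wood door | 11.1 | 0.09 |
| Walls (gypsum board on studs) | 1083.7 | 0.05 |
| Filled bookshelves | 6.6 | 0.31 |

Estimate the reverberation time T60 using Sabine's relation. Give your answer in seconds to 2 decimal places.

Equivalent absorption area: A = 8.4·0.03 + 12.2·0.07 + 578·0.73 + 578·0.08 + 11.1·0.09 + 1083.7·0.05 + 6.6·0.31 = 526.516 m².
Room volume: 6358 m³.
T = 0.161 V/A = 0.161·6358/526.516 = 1.94 s.

1.94 s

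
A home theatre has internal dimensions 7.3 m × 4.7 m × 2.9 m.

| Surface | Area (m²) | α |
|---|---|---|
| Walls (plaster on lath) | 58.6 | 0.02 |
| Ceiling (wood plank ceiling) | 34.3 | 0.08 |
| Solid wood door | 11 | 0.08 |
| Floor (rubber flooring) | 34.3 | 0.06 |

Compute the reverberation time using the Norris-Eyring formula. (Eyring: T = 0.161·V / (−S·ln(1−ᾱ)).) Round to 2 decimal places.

S = Σ Sᵢ = 138.2 m².
Σ(Sᵢαᵢ) = 58.6×0.02 + 34.3×0.08 + 11×0.08 + 34.3×0.06 = 6.854.
ᾱ = 6.854 / 138.2 = 0.0496.
−S·ln(1−ᾱ) = −138.2 × ln(1 − 0.0496) = 7.031.
V = 7.3 × 4.7 × 2.9 = 99.499 m³.
T = 0.161·V/[−S·ln(1−ᾱ)] = 0.161·99.499/7.031 = 2.28 s.

2.28 s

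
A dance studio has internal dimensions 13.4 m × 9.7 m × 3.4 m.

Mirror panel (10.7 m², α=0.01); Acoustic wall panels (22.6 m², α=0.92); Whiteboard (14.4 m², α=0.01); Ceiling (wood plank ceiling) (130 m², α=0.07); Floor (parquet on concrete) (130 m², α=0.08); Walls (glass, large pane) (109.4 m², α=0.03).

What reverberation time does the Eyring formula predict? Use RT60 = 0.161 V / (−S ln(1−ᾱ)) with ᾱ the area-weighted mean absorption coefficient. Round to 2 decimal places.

S = Σ Sᵢ = 417.1 m².
Σ(Sᵢαᵢ) = 10.7·0.01 + 22.6·0.92 + 14.4·0.01 + 130·0.07 + 130·0.08 + 109.4·0.03 = 43.825.
Mean coefficient ᾱ = A/S = 0.1051.
−S·ln(1−ᾱ) = −417.1 × ln(1 − 0.1051) = 46.316.
V = 13.4 × 9.7 × 3.4 = 441.932 m³.
RT60 = 0.161 × 441.932 / 46.316 = 1.54 s.

1.54 s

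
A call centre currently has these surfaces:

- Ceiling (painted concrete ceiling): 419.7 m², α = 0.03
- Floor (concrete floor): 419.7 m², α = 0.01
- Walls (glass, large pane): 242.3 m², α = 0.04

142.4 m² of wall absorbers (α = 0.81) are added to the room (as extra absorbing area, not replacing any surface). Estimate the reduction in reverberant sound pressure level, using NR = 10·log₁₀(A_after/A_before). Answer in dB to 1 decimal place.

A_before = Σ Sᵢαᵢ = 419.7*0.03 + 419.7*0.01 + 242.3*0.04 = 26.480 sabins.
Added absorption = 142.4 × 0.81 = 115.344 sabins.
A_after = 26.480 + 115.344 = 141.824 sabins.
Reduction = 10 log₁₀(A_after/A_before) = 10 log₁₀(5.3559) = 7.3 dB.

7.3 dB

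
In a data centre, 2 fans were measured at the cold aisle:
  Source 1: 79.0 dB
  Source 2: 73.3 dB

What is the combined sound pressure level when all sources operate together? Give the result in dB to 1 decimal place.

Sum in the linear (power) domain: Σ 10^(Lᵢ/10) = 10^(79.0/10) + 10^(73.3/10) = 1.008e+08.
Combined level = 10 log₁₀(1.008e+08) = 80.0 dB.

80.0 dB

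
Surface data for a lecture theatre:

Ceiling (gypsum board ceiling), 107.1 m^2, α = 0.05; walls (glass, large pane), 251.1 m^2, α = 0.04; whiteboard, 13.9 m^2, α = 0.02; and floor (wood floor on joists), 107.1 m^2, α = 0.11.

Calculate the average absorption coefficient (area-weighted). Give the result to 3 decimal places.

Total surface area S = 479.2 m^2.
Weighted sum Σ Sα = 27.458.
ᾱ = 27.458 / 479.2 = 0.057.

0.057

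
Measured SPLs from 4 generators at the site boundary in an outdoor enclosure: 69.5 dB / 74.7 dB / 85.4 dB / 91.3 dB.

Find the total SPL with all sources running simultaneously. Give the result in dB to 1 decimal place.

Converting to relative power and adding: 10^(69.5/10) + 10^(74.7/10) + 10^(85.4/10) + 10^(91.3/10) = 1.734e+09.
Combined level = 10 log₁₀(1.734e+09) = 92.4 dB.

92.4 dB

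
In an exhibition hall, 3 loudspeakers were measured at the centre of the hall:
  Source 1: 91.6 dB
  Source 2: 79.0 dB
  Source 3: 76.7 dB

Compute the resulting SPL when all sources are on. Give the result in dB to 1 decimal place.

92.0 dB

Σ 10^(Lᵢ/10) = 1.572e+09.
Combined level = 10 log₁₀(1.572e+09) = 92.0 dB.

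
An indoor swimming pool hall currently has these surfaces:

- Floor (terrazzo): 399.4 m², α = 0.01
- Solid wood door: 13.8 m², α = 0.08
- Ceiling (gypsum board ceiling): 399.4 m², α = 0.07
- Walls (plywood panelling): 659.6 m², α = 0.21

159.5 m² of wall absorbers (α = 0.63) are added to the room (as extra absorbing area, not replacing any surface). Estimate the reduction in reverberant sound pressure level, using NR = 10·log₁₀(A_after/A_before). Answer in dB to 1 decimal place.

Total absorption A_before = 399.4·0.01 + 13.8·0.08 + 399.4·0.07 + 659.6·0.21
  = 3.994 + 1.104 + 27.958 + 138.516 = 171.572 m² sabins.
Treatment contributes 159.5·0.63 = 100.485 sabins.
A_after = 171.572 + 100.485 = 272.057 sabins.
Reduction = 10 log₁₀(A_after/A_before) = 10 log₁₀(1.5857) = 2.0 dB.

2.0 dB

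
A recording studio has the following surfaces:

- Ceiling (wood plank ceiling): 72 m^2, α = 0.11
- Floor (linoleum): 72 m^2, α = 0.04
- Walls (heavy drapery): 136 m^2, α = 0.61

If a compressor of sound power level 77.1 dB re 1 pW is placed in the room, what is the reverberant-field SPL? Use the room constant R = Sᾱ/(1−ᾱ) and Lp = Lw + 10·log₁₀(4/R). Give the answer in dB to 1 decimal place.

Σ(Sᵢαᵢ) = 72×0.11 + 72×0.04 + 136×0.61 = 93.760; total area S = 280.0 m^2.
ᾱ = 0.3349, so room constant R = A/(1−ᾱ) = 140.971 m^2.
Lp = 77.1 + 10·log₁₀(4/140.971) = 77.1 + (-15.47) = 61.6 dB.

61.6 dB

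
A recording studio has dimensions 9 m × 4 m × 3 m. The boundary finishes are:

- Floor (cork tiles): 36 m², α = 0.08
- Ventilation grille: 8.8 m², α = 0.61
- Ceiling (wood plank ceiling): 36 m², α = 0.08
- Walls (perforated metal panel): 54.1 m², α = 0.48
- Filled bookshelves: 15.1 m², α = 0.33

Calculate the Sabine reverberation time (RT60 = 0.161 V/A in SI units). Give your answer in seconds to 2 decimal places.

0.41 s

Summing Sᵢαᵢ: 2.880 + 5.368 + 2.880 + 25.968 + 4.983 → A = 42.079 sabins.
V = 9·4·3 = 108 m³.
T = 0.161 V/A = 0.161·108/42.079 = 0.41 s.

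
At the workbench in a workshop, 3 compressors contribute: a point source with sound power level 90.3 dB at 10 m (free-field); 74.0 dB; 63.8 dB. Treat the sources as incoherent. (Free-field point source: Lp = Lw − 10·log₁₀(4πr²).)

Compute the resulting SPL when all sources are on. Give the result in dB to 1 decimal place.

Source at 10 m: Lp = 90.3 − 10·log₁₀(4π·10²) = 90.3 − 10·log₁₀(1256.637) = 59.3 dB.
Converting to relative power and adding: 10^(59.3/10) + 10^(74.0/10) + 10^(63.8/10) = 2.837e+07.
L_total = 10·log₁₀(2.837e+07) = 74.5 dB.

74.5 dB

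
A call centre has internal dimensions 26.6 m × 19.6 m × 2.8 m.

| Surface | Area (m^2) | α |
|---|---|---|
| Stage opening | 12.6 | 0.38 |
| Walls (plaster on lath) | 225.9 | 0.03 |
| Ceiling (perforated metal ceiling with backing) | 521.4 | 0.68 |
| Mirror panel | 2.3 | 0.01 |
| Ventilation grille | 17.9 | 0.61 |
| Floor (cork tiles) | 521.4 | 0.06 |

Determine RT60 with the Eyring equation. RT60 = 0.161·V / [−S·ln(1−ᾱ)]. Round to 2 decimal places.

Total surface area S = 12.6 + 225.9 + 521.4 + 2.3 + 17.9 + 521.4 = 1301.5 m^2.
Absorption A = 12.6·0.38 + 225.9·0.03 + 521.4·0.68 + 2.3·0.01 + 17.9·0.61 + 521.4·0.06 = 408.343 sabins.
ᾱ = 408.343 / 1301.5 = 0.3137.
Eyring denominator: −S ln(1−ᾱ) = 489.937.
V = 26.6 × 19.6 × 2.8 = 1459.808 m³.
T = 0.161·V/[−S·ln(1−ᾱ)] = 0.161·1459.808/489.937 = 0.48 s.

0.48 s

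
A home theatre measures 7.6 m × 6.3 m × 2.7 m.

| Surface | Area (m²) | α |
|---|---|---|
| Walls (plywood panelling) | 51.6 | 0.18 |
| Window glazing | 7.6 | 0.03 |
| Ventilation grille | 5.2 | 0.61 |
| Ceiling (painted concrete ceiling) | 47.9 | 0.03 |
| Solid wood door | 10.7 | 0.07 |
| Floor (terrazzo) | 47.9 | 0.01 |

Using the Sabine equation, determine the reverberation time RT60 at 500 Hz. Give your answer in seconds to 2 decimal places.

A = Σ Sᵢαᵢ = 51.6×0.18 + 7.6×0.03 + 5.2×0.61 + 47.9×0.03 + 10.7×0.07 + 47.9×0.01 = 15.353 sabins.
Volume V = 7.6 × 6.3 × 2.7 = 129.276 m³.
RT60 = 0.161 · V / A = 0.161 × 129.276 / 15.353 = 1.36 s.

1.36 s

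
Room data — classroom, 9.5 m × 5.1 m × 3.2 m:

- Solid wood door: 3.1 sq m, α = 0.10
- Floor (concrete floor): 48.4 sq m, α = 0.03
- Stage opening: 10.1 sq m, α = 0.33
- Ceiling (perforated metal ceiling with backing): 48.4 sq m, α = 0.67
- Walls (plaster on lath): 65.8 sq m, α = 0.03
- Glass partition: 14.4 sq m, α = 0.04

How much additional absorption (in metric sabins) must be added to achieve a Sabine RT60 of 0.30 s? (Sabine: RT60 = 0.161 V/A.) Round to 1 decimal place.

43.1 sabins

Summing Sᵢαᵢ: 0.310 + 1.452 + 3.333 + 32.428 + 1.974 + 0.576 → A₁ = 40.073 sabins.
V = 155.04 m³. Required absorption A₂ = 0.161 × 155.04 / 0.30 = 83.205 sabins.
ΔA = A₂ − A₁ = 83.205 − 40.073 = 43.1 sabins.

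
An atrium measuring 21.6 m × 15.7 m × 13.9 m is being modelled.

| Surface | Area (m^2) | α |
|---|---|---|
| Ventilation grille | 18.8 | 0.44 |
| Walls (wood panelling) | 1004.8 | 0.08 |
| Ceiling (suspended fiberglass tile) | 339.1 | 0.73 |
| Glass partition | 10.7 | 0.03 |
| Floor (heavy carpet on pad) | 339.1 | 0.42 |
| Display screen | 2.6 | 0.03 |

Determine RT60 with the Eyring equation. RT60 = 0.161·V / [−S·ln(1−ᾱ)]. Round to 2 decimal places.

S = Σ Sᵢ = 1715.1 m^2.
Σ(Sᵢαᵢ) = 18.8×0.44 + 1004.8×0.08 + 339.1×0.73 + 10.7×0.03 + 339.1×0.42 + 2.6×0.03 = 479.020.
ᾱ = 479.020 / 1715.1 = 0.2793.
−S·ln(1−ᾱ) = −1715.1 × ln(1 − 0.2793) = 561.751.
V = 21.6 × 15.7 × 13.9 = 4713.768 m³.
RT60 = 0.161 × 4713.768 / 561.751 = 1.35 s.

1.35 s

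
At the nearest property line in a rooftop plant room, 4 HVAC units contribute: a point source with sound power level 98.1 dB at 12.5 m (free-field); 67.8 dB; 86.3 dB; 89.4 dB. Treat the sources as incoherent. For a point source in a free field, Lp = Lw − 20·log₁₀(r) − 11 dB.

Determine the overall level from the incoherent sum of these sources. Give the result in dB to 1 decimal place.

91.2 dB

Source at 12.5 m: Lp = 98.1 − 20·log₁₀(12.5) − 11 = 65.2 dB.
Converting to relative power and adding: 10^(65.2/10) + 10^(67.8/10) + 10^(86.3/10) + 10^(89.4/10) = 1.307e+09.
Combined level = 10 log₁₀(1.307e+09) = 91.2 dB.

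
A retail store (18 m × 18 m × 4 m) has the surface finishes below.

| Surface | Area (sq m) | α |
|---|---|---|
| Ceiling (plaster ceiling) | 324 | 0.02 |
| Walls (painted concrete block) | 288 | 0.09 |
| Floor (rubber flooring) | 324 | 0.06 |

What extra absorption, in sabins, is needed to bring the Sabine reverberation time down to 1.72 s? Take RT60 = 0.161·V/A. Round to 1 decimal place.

69.5 sabins

Total absorption A₁ = 324×0.02 + 288×0.09 + 324×0.06
  = 6.480 + 25.920 + 19.440 = 51.840 sq m sabins.
For T = 1.72 s, need A₂ = 0.161·V/T = 0.161·1296/1.72 = 121.312 sabins.
Additional absorption ΔA = 121.312 − 51.840 = 69.5 sabins.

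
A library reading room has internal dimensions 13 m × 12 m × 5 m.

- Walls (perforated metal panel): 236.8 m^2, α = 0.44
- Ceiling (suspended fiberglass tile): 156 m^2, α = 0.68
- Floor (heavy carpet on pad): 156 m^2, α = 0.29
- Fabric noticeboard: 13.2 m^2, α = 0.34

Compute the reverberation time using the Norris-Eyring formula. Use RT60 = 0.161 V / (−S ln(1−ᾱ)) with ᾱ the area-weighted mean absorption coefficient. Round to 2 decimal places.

S = Σ Sᵢ = 562.0 m^2.
Absorption A = 236.8·0.44 + 156·0.68 + 156·0.29 + 13.2·0.34 = 260.000 sabins.
Mean coefficient ᾱ = A/S = 0.4626.
Eyring denominator: −S ln(1−ᾱ) = 349.009.
V = 13 × 12 × 5 = 780 m³.
RT60 = 0.161 × 780 / 349.009 = 0.36 s.

0.36 seconds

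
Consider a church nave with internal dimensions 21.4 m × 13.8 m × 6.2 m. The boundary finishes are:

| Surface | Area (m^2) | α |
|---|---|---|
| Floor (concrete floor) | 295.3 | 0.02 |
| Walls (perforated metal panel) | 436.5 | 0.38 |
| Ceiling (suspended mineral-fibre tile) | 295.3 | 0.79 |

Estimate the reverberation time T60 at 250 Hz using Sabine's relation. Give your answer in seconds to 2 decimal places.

0.73 sec

Summing Sᵢαᵢ: 5.906 + 165.870 + 233.287 → A = 405.063 sabins.
V = 21.4·13.8·6.2 = 1830.984 m³.
Sabine: RT60 = 0.161 × 1830.984 / 405.063 = 0.73 s.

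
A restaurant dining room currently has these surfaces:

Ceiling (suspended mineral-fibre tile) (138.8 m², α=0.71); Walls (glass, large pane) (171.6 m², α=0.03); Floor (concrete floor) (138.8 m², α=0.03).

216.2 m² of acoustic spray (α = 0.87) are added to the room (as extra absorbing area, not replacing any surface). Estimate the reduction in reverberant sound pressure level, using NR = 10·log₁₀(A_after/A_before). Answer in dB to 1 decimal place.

Total absorption A_before = 138.8*0.71 + 171.6*0.03 + 138.8*0.03
  = 98.548 + 5.148 + 4.164 = 107.860 m² sabins.
Treatment contributes 216.2·0.87 = 188.094 sabins.
New total A_after = 295.954 sabins.
NR = 10·log₁₀(295.954/107.860) = 4.4 dB.

4.4 dB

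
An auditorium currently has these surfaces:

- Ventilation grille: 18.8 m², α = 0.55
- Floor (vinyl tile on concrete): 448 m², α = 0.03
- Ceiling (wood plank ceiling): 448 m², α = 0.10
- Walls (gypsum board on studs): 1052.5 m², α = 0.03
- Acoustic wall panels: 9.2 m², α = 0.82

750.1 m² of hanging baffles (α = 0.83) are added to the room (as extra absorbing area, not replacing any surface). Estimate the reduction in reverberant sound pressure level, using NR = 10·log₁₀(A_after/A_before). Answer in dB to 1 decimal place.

8.3 dB

A_before = Σ Sᵢαᵢ = 18.8·0.55 + 448·0.03 + 448·0.10 + 1052.5·0.03 + 9.2·0.82 = 107.699 sabins.
Added absorption = 750.1 × 0.83 = 622.583 sabins.
A_after = 107.699 + 622.583 = 730.282 sabins.
NR = 10·log₁₀(730.282/107.699) = 8.3 dB.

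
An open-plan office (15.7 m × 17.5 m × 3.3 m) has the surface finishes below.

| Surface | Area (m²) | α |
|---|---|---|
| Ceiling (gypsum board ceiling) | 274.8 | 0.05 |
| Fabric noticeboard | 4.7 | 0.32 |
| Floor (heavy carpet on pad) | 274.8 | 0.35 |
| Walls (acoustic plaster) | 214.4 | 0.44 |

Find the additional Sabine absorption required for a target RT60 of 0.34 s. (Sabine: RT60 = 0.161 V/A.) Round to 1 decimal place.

A₁ = Σ Sᵢαᵢ = 274.8·0.05 + 4.7·0.32 + 274.8·0.35 + 214.4·0.44 = 205.760 sabins.
Target A₂ = 0.161·906.675/0.34 = 429.337 sabins (V = 906.675 m³).
ΔA = A₂ − A₁ = 429.337 − 205.760 = 223.6 sabins.

223.6 sabins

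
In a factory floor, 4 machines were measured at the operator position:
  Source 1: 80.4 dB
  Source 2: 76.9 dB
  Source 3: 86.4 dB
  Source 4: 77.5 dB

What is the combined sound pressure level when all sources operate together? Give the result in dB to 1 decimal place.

88.1 dB

Sum in the linear (power) domain: Σ 10^(Lᵢ/10) = 10^(80.4/10) + 10^(76.9/10) + 10^(86.4/10) + 10^(77.5/10) = 6.514e+08.
Combined level = 10 log₁₀(6.514e+08) = 88.1 dB.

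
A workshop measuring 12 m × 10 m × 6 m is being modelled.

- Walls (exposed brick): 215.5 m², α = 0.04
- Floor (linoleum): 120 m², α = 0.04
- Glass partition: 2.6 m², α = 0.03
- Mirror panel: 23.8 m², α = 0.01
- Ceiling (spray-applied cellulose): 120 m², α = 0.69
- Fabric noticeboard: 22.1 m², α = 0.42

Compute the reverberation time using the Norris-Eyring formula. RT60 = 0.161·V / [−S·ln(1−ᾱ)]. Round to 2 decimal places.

0.98 s

S = Σ Sᵢ = 504.0 m².
Absorption A = 215.5×0.04 + 120×0.04 + 2.6×0.03 + 23.8×0.01 + 120×0.69 + 22.1×0.42 = 105.818 sabins.
ᾱ = 105.818 / 504.0 = 0.2100.
Eyring denominator: −S ln(1−ᾱ) = 118.804.
V = 12 × 10 × 6 = 720 m³.
T = 0.161·V/[−S·ln(1−ᾱ)] = 0.161·720/118.804 = 0.98 s.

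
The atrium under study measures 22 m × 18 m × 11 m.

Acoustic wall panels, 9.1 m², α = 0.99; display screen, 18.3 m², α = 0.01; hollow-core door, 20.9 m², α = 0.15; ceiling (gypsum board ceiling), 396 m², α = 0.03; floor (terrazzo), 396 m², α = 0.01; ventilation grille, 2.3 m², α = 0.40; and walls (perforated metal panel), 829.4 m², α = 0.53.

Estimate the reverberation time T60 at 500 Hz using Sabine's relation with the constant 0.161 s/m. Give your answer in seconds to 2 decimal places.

1.50 s

A = Σ Sᵢαᵢ = 9.1·0.99 + 18.3·0.01 + 20.9·0.15 + 396·0.03 + 396·0.01 + 2.3·0.40 + 829.4·0.53 = 468.669 sabins.
Room volume: 4356 m³.
RT60 = 0.161 · V / A = 0.161 × 4356 / 468.669 = 1.50 s.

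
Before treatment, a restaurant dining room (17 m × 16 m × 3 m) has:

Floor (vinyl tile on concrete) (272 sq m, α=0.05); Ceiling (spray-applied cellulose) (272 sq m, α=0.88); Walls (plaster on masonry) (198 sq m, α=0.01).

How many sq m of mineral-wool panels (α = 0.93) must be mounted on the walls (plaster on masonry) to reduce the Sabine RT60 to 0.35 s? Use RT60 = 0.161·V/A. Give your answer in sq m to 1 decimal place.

130.9

Equivalent absorption area: A₁ = 272·0.05 + 272·0.88 + 198·0.01 = 254.940 sq m.
Required A₂ = 0.161·816/0.35 = 375.360 sabins.
ΔA needed = 375.360 − 254.940 = 120.420 sabins.
Net gain per sq m: Δα = 0.93 − 0.01 = 0.92.
Area = ΔA/Δα = 120.420/0.92 = 130.9 sq m.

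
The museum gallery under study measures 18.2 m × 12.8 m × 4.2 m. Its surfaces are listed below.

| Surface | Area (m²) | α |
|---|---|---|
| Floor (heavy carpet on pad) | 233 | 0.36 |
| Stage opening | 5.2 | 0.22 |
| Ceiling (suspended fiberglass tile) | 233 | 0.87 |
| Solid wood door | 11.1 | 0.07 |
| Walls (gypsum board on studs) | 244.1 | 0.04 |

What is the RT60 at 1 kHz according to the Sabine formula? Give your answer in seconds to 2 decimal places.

0.53 seconds

A = Σ Sᵢαᵢ = 233×0.36 + 5.2×0.22 + 233×0.87 + 11.1×0.07 + 244.1×0.04 = 298.275 sabins.
Room volume: 978.432 m³.
Sabine: RT60 = 0.161 × 978.432 / 298.275 = 0.53 s.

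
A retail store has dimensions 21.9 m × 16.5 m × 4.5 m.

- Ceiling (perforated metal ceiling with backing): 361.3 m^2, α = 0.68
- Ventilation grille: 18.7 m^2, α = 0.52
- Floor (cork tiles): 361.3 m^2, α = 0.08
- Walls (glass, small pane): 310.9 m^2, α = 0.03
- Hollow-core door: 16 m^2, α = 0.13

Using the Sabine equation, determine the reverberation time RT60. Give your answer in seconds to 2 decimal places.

0.89 s

Total absorption A = 361.3·0.68 + 18.7·0.52 + 361.3·0.08 + 310.9·0.03 + 16·0.13
  = 245.684 + 9.724 + 28.904 + 9.327 + 2.080 = 295.719 m^2 sabins.
Volume V = 21.9 × 16.5 × 4.5 = 1626.075 m³.
Sabine: RT60 = 0.161 × 1626.075 / 295.719 = 0.89 s.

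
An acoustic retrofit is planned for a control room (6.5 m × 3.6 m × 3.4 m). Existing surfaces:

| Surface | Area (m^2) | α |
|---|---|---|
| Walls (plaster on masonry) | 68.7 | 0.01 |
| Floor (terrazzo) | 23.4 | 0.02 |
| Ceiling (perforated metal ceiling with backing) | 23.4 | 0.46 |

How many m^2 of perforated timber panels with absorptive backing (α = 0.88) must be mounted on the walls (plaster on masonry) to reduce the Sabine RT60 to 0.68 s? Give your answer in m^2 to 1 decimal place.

8.0

A₁ = Σ Sᵢαᵢ = 68.7*0.01 + 23.4*0.02 + 23.4*0.46 = 11.919 sabins.
Required A₂ = 0.161·79.56/0.68 = 18.837 sabins.
Absorption to add: 18.837 − 11.919 = 6.918 sabins.
Each m^2 of panel replacing the walls (plaster on masonry) adds (0.88 − 0.01) = 0.87 sabins.
Area = ΔA/Δα = 6.918/0.87 = 8.0 m^2.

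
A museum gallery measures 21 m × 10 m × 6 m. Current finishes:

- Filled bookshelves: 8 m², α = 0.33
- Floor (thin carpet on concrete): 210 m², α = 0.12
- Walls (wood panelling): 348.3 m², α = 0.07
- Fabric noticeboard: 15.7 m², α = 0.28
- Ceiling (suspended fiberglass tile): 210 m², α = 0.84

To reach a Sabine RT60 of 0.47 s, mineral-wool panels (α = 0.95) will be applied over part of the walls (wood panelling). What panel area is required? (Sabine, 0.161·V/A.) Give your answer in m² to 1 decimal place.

225.7

Total absorption A₁ = 8·0.33 + 210·0.12 + 348.3·0.07 + 15.7·0.28 + 210·0.84
  = 2.640 + 25.200 + 24.381 + 4.396 + 176.400 = 233.017 m² sabins.
V = 1260 m³. Target absorption A₂ = 0.161 × 1260 / 0.47 = 431.617 sabins.
ΔA needed = 431.617 − 233.017 = 198.600 sabins.
Net gain per m²: Δα = 0.95 − 0.07 = 0.88.
Panel area = 198.600 / 0.88 = 225.7 m².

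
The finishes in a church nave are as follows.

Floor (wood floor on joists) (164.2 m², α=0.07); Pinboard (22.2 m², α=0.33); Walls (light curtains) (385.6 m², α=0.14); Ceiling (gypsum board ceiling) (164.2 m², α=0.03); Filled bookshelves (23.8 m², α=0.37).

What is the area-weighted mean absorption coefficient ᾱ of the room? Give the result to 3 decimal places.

0.114

S = Σ Sᵢ = 164.2 + 22.2 + 385.6 + 164.2 + 23.8 = 760.0 m².
Σ(Sᵢαᵢ) = 164.2×0.07 + 22.2×0.33 + 385.6×0.14 + 164.2×0.03 + 23.8×0.37 = 86.536.
ᾱ = 86.536 / 760.0 = 0.114.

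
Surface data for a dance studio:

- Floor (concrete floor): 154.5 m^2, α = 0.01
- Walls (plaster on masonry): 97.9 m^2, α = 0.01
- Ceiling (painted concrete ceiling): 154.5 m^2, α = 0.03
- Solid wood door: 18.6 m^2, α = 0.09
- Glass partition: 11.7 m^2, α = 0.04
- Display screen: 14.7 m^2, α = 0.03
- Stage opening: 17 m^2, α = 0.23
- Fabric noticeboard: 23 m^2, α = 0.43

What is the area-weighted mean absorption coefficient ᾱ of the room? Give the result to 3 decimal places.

0.048

S = Σ Sᵢ = 154.5 + 97.9 + 154.5 + 18.6 + 11.7 + 14.7 + 17 + 23 = 491.9 m^2.
Σ(Sᵢαᵢ) = 154.5*0.01 + 97.9*0.01 + 154.5*0.03 + 18.6*0.09 + 11.7*0.04 + 14.7*0.03 + 17*0.23 + 23*0.43 = 23.542.
ᾱ = A/S = 0.048.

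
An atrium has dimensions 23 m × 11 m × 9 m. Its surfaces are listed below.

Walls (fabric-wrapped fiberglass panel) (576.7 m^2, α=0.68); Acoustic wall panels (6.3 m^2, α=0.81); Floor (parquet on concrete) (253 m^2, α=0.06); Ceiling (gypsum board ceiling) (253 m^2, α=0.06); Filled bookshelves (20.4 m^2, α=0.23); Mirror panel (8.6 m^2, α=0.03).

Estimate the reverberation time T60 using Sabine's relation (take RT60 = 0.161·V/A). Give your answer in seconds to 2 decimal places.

Total absorption A = 576.7·0.68 + 6.3·0.81 + 253·0.06 + 253·0.06 + 20.4·0.23 + 8.6·0.03
  = 392.156 + 5.103 + 15.180 + 15.180 + 4.692 + 0.258 = 432.569 m^2 sabins.
V = 23·11·9 = 2277 m³.
RT60 = 0.161 · V / A = 0.161 × 2277 / 432.569 = 0.85 s.

0.85 s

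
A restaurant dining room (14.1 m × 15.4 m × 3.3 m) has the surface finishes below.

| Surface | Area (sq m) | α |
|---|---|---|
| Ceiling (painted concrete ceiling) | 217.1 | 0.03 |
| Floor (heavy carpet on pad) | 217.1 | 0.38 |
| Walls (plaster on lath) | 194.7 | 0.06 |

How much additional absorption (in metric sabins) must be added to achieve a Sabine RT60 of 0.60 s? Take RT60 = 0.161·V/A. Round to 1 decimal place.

91.6 sabins

Summing Sᵢαᵢ: 6.513 + 82.498 + 11.682 → A₁ = 100.693 sabins.
Target A₂ = 0.161·716.562/0.60 = 192.277 sabins (V = 716.562 m³).
Additional absorption ΔA = 192.277 − 100.693 = 91.6 sabins.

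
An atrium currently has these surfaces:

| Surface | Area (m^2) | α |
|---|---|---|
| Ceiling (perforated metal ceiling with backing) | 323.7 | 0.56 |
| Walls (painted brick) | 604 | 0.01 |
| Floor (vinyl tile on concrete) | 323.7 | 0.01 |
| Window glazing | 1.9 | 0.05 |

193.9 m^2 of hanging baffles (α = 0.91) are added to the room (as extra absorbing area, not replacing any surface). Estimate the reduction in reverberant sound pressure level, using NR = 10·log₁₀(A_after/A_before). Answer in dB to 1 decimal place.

2.8 dB

A_before = Σ Sᵢαᵢ = 323.7×0.56 + 604×0.01 + 323.7×0.01 + 1.9×0.05 = 190.644 sabins.
Treatment contributes 193.9·0.91 = 176.449 sabins.
A_after = 190.644 + 176.449 = 367.093 sabins.
NR = 10·log₁₀(367.093/190.644) = 2.8 dB.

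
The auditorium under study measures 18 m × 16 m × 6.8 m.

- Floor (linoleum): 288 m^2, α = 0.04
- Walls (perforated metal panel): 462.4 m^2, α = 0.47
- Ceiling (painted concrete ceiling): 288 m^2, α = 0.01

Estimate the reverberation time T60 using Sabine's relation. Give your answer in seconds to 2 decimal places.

1.36 s

Total absorption A = 288*0.04 + 462.4*0.47 + 288*0.01
  = 11.520 + 217.328 + 2.880 = 231.728 m^2 sabins.
V = 18·16·6.8 = 1958.4 m³.
T = 0.161 V/A = 0.161·1958.4/231.728 = 1.36 s.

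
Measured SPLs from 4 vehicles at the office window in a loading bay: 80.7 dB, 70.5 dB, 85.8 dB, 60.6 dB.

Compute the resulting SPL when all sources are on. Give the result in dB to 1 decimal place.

87.1 dB

Sum in the linear (power) domain: Σ 10^(Lᵢ/10) = 10^(80.7/10) + 10^(70.5/10) + 10^(85.8/10) + 10^(60.6/10) = 5.1e+08.
Combined level = 10 log₁₀(5.1e+08) = 87.1 dB.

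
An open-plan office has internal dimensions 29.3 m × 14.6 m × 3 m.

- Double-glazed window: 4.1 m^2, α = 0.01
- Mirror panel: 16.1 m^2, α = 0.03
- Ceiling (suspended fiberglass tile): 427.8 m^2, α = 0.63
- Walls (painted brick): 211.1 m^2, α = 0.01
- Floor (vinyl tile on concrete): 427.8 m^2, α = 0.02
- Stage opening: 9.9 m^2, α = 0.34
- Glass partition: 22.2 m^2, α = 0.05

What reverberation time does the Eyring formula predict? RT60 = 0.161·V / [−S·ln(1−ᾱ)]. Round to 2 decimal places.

Total surface area S = 4.1 + 16.1 + 427.8 + 211.1 + 427.8 + 9.9 + 22.2 = 1119.0 m^2.
Absorption A = 4.1×0.01 + 16.1×0.03 + 427.8×0.63 + 211.1×0.01 + 427.8×0.02 + 9.9×0.34 + 22.2×0.05 = 285.181 sabins.
ᾱ = 285.181 / 1119.0 = 0.2549.
Eyring denominator: −S ln(1−ᾱ) = 329.251.
V = 29.3 × 14.6 × 3 = 1283.34 m³.
RT60 = 0.161 × 1283.34 / 329.251 = 0.63 s.

0.63 s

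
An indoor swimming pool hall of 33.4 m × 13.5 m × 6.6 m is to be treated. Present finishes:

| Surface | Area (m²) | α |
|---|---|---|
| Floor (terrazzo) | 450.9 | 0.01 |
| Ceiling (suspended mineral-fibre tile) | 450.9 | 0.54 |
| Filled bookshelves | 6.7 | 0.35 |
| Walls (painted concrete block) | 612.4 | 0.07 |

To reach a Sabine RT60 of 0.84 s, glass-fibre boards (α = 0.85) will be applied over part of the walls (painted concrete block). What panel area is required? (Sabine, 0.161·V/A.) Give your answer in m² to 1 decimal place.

A₁ = Σ Sᵢαᵢ = 450.9*0.01 + 450.9*0.54 + 6.7*0.35 + 612.4*0.07 = 293.208 sabins.
V = 2975.94 m³. Target absorption A₂ = 0.161 × 2975.94 / 0.84 = 570.389 sabins.
ΔA needed = 570.389 − 293.208 = 277.181 sabins.
Each m² of panel replacing the walls (painted concrete block) adds (0.85 − 0.07) = 0.78 sabins.
Area = ΔA/Δα = 277.181/0.78 = 355.4 m².

355.4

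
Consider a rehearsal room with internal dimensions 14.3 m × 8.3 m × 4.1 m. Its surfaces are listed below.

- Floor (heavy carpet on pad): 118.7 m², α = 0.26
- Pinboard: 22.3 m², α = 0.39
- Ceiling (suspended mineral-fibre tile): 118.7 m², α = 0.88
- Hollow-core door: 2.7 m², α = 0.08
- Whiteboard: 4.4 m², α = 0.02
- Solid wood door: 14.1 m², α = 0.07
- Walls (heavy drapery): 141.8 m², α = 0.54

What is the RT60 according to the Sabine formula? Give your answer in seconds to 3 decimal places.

0.353 s

Total absorption A = 118.7×0.26 + 22.3×0.39 + 118.7×0.88 + 2.7×0.08 + 4.4×0.02 + 14.1×0.07 + 141.8×0.54
  = 30.862 + 8.697 + 104.456 + 0.216 + 0.088 + 0.987 + 76.572 = 221.878 m² sabins.
Volume V = 14.3 × 8.3 × 4.1 = 486.629 m³.
RT60 = 0.161 · V / A = 0.161 × 486.629 / 221.878 = 0.353 s.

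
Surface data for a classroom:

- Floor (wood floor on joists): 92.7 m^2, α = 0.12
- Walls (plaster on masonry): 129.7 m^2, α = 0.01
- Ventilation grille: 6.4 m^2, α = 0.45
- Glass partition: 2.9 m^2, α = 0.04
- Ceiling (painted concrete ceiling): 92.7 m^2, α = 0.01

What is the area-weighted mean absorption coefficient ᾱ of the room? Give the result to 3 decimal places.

S = Σ Sᵢ = 92.7 + 129.7 + 6.4 + 2.9 + 92.7 = 324.4 m^2.
A = 92.7·0.12 + 129.7·0.01 + 6.4·0.45 + 2.9·0.04 + 92.7·0.01 = 16.344 sabins.
ᾱ = A/S = 0.050.

0.050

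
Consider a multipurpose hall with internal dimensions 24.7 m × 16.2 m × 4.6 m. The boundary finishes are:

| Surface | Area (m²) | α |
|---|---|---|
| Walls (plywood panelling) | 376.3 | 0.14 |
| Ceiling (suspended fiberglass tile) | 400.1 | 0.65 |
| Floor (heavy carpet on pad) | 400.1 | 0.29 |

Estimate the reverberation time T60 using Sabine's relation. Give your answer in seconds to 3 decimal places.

0.691 s

A = Σ Sᵢαᵢ = 376.3·0.14 + 400.1·0.65 + 400.1·0.29 = 428.776 sabins.
Room volume: 1840.644 m³.
T = 0.161 V/A = 0.161·1840.644/428.776 = 0.691 s.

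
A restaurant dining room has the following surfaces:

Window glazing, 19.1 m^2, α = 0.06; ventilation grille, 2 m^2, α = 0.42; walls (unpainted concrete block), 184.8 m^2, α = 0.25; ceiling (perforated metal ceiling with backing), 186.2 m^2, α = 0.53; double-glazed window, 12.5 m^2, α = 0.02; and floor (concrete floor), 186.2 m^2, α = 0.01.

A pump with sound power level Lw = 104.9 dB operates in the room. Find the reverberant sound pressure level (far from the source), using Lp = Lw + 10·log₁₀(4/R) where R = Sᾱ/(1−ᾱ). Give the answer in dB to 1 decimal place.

87.9 dB

A = 148.984 sabins; S = 590.8 m^2.
ᾱ = 148.984/590.8 = 0.2522; R = Sᾱ/(1−ᾱ) = 148.984/(1−0.2522) = 199.230 m^2.
Lp = 104.9 + 10·log₁₀(4/199.230) = 104.9 + (-16.97) = 87.9 dB.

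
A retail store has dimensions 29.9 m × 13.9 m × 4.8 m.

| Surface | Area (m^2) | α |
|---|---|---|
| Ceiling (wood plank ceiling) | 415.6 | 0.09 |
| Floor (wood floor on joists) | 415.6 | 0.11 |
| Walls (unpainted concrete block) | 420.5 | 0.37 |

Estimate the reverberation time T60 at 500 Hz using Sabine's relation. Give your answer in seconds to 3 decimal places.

Total absorption A = 415.6·0.09 + 415.6·0.11 + 420.5·0.37
  = 37.404 + 45.716 + 155.585 = 238.705 m^2 sabins.
Room volume: 1994.928 m³.
RT60 = 0.161 · V / A = 0.161 × 1994.928 / 238.705 = 1.346 s.

1.346 s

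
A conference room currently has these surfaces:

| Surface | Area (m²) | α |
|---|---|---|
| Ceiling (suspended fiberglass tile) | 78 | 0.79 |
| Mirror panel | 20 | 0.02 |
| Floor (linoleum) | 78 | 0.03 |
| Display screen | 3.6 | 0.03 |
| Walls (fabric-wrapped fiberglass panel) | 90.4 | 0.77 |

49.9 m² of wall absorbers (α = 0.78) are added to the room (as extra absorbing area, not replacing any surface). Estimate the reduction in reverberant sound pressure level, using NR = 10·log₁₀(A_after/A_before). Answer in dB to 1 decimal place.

Summing Sᵢαᵢ: 61.620 + 0.400 + 2.340 + 0.108 + 69.608 → A_before = 134.076 sabins.
Added absorption = 49.9 × 0.78 = 38.922 sabins.
New total A_after = 172.998 sabins.
Reduction = 10 log₁₀(A_after/A_before) = 10 log₁₀(1.2903) = 1.1 dB.

1.1 dB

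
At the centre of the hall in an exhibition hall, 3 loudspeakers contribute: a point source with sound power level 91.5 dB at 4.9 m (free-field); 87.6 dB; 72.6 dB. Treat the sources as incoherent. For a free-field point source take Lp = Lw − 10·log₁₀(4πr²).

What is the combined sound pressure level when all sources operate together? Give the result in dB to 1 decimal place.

87.8 dB

Source at 4.9 m: Lp = 91.5 − 10·log₁₀(4π·4.9²) = 91.5 − 10·log₁₀(301.719) = 66.7 dB.
Σ 10^(Lᵢ/10) = 5.983e+08.
L_total = 10·log₁₀(5.983e+08) = 87.8 dB.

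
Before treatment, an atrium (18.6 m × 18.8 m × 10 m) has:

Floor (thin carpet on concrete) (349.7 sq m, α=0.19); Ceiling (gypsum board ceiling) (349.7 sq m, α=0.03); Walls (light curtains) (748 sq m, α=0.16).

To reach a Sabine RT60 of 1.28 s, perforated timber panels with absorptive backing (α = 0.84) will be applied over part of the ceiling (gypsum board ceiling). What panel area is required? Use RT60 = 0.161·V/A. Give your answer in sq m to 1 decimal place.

Summing Sᵢαᵢ: 66.443 + 10.491 + 119.680 → A₁ = 196.614 sabins.
Required A₂ = 0.161·3496.8/1.28 = 439.832 sabins.
Absorption to add: 439.832 − 196.614 = 243.218 sabins.
Net gain per sq m: Δα = 0.84 − 0.03 = 0.81.
Area = ΔA/Δα = 243.218/0.81 = 300.3 sq m.

300.3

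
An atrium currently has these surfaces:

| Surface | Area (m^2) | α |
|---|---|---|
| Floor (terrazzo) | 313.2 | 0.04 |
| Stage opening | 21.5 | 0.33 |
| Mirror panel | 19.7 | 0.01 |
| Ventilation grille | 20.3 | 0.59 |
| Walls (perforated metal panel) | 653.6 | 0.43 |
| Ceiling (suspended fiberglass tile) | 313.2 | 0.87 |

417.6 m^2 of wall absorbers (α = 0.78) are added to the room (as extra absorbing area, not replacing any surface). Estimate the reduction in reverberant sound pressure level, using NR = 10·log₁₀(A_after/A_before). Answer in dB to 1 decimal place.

1.9 dB

Summing Sᵢαᵢ: 12.528 + 7.095 + 0.197 + 11.977 + 281.048 + 272.484 → A_before = 585.329 sabins.
Treatment contributes 417.6·0.78 = 325.728 sabins.
A_after = 585.329 + 325.728 = 911.057 sabins.
NR = 10·log₁₀(911.057/585.329) = 1.9 dB.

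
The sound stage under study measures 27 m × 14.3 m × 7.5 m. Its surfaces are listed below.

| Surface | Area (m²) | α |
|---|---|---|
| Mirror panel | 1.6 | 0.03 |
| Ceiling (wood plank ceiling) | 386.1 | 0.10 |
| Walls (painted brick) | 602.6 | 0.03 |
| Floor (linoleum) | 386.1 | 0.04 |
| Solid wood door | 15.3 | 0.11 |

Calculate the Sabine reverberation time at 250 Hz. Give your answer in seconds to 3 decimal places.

A = Σ Sᵢαᵢ = 1.6*0.03 + 386.1*0.10 + 602.6*0.03 + 386.1*0.04 + 15.3*0.11 = 73.863 sabins.
Volume V = 27 × 14.3 × 7.5 = 2895.75 m³.
T = 0.161 V/A = 0.161·2895.75/73.863 = 6.312 s.

6.312 sec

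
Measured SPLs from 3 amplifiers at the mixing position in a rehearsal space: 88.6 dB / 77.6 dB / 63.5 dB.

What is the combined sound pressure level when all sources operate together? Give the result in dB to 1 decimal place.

Sum in the linear (power) domain: Σ 10^(Lᵢ/10) = 10^(88.6/10) + 10^(77.6/10) + 10^(63.5/10) = 7.842e+08.
L_total = 10·log₁₀(7.842e+08) = 88.9 dB.

88.9 dB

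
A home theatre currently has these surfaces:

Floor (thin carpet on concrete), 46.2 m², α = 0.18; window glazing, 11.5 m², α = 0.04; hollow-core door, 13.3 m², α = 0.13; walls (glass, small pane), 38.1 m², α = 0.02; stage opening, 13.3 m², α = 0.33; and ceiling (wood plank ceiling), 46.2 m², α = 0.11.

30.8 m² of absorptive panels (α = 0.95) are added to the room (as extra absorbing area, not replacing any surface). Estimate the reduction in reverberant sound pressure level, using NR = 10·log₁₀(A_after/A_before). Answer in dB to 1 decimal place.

3.8 dB

Equivalent absorption area: A_before = 46.2·0.18 + 11.5·0.04 + 13.3·0.13 + 38.1·0.02 + 13.3·0.33 + 46.2·0.11 = 20.738 m².
Added absorption = 30.8 × 0.95 = 29.260 sabins.
New total A_after = 49.998 sabins.
NR = 10·log₁₀(49.998/20.738) = 3.8 dB.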